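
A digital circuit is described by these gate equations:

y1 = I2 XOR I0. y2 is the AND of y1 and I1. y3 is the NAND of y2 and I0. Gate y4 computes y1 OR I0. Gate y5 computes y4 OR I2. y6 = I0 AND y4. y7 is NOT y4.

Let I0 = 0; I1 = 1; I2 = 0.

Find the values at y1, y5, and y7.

y1 = I2 XOR I0 = 0 XOR 0 = 0
y4 = y1 OR I0 = 0 OR 0 = 0
y5 = y4 OR I2 = 0 OR 0 = 0
y7 = NOT y4 = NOT 0 = 1

y1 = 0  y5 = 0  y7 = 1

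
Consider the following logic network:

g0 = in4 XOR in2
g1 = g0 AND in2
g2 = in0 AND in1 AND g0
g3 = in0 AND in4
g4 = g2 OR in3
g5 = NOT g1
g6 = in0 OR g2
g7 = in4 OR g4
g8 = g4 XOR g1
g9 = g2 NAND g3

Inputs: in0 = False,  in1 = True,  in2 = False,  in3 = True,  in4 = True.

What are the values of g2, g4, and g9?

g0 = in4 XOR in2 = True XOR False = True
g2 = in0 AND in1 AND g0 = False AND True AND True = False
g3 = in0 AND in4 = False AND True = False
g4 = g2 OR in3 = False OR True = True
g9 = g2 NAND g3 = False NAND False = True

g2 = False, g4 = True, g9 = True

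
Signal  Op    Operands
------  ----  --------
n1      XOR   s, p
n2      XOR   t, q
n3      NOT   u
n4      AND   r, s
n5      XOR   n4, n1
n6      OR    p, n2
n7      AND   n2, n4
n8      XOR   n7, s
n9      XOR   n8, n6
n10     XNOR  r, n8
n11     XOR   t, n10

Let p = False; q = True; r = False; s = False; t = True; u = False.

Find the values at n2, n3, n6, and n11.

n2 = t XOR q = True XOR True = False
n3 = NOT u = NOT False = True
n4 = r AND s = False AND False = False
n6 = p OR n2 = False OR False = False
n7 = n2 AND n4 = False AND False = False
n8 = n7 XOR s = False XOR False = False
n10 = r XNOR n8 = False XNOR False = True
n11 = t XOR n10 = True XOR True = False

n2 = False  n3 = True  n6 = False  n11 = False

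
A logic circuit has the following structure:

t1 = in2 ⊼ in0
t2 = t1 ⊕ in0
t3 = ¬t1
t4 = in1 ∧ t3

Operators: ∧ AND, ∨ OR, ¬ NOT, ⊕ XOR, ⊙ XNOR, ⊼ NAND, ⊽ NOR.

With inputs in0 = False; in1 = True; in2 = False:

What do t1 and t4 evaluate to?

t1 = True; t4 = False

t1 = in2 NAND in0 = False NAND False = True
t3 = NOT t1 = NOT True = False
t4 = in1 AND t3 = True AND False = False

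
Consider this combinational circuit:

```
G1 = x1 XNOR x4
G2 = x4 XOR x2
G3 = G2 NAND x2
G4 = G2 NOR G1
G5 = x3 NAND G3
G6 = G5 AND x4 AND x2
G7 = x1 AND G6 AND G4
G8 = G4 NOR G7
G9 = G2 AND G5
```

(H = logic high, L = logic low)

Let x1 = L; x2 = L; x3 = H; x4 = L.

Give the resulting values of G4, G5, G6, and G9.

G1 = x1 XNOR x4 = L XNOR L = H
G2 = x4 XOR x2 = L XOR L = L
G3 = G2 NAND x2 = L NAND L = H
G4 = G2 NOR G1 = L NOR H = L
G5 = x3 NAND G3 = H NAND H = L
G6 = G5 AND x4 AND x2 = L AND L AND L = L
G9 = G2 AND G5 = L AND L = L

G4 = L, G5 = L, G6 = L, G9 = L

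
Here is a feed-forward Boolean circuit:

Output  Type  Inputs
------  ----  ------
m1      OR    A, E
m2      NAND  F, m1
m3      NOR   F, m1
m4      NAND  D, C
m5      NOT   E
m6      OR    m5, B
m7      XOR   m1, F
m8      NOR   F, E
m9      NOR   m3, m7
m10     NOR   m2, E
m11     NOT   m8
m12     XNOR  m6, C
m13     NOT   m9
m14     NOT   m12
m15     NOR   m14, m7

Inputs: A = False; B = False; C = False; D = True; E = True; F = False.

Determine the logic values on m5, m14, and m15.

m1 = A OR E = False OR True = True
m5 = NOT E = NOT True = False
m6 = m5 OR B = False OR False = False
m7 = m1 XOR F = True XOR False = True
m12 = m6 XNOR C = False XNOR False = True
m14 = NOT m12 = NOT True = False
m15 = m14 NOR m7 = False NOR True = False

m5 = False; m14 = False; m15 = False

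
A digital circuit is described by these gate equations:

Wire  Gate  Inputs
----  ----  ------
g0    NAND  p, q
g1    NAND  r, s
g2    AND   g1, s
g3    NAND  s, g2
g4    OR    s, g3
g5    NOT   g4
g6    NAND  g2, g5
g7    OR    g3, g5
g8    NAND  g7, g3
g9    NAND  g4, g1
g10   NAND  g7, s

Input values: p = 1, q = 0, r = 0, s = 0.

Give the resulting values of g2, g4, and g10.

g1 = r NAND s = 0 NAND 0 = 1
g2 = g1 AND s = 1 AND 0 = 0
g3 = s NAND g2 = 0 NAND 0 = 1
g4 = s OR g3 = 0 OR 1 = 1
g5 = NOT g4 = NOT 1 = 0
g7 = g3 OR g5 = 1 OR 0 = 1
g10 = g7 NAND s = 1 NAND 0 = 1

g2 = 0  g4 = 1  g10 = 1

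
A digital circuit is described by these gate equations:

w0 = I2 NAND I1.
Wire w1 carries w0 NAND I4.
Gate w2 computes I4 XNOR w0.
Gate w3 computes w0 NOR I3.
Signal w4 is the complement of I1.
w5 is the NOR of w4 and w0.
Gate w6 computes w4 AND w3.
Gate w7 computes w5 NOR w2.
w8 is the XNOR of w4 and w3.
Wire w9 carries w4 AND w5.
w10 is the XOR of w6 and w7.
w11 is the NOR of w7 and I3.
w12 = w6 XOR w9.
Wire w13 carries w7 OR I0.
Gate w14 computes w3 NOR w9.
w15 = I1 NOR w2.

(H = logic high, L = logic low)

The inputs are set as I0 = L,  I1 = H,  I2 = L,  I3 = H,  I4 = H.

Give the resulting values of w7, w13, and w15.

w7 = L; w13 = L; w15 = L

w0 = I2 NAND I1 = L NAND H = H
w2 = I4 XNOR w0 = H XNOR H = H
w4 = NOT I1 = NOT H = L
w5 = w4 NOR w0 = L NOR H = L
w7 = w5 NOR w2 = L NOR H = L
w13 = w7 OR I0 = L OR L = L
w15 = I1 NOR w2 = H NOR H = L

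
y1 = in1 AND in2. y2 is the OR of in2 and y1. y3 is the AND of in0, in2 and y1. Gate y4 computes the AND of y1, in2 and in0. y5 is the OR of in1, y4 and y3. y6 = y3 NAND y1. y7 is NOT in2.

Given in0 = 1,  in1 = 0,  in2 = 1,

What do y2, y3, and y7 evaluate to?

y2 = 1, y3 = 0, y7 = 0

y1 = in1 AND in2 = 0 AND 1 = 0
y2 = in2 OR y1 = 1 OR 0 = 1
y3 = in0 AND in2 AND y1 = 1 AND 1 AND 0 = 0
y7 = NOT in2 = NOT 1 = 0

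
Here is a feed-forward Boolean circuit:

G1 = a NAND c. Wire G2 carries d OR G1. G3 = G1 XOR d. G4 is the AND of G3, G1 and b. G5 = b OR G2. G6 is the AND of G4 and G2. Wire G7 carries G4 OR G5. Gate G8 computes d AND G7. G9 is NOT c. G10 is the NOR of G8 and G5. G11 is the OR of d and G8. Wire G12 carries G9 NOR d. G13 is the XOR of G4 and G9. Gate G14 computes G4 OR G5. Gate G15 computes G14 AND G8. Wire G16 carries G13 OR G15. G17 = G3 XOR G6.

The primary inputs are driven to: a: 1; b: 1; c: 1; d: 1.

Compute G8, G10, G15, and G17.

G1 = a NAND c = 1 NAND 1 = 0
G2 = d OR G1 = 1 OR 0 = 1
G3 = G1 XOR d = 0 XOR 1 = 1
G4 = G3 AND G1 AND b = 1 AND 0 AND 1 = 0
G5 = b OR G2 = 1 OR 1 = 1
G6 = G4 AND G2 = 0 AND 1 = 0
G7 = G4 OR G5 = 0 OR 1 = 1
G8 = d AND G7 = 1 AND 1 = 1
G10 = G8 NOR G5 = 1 NOR 1 = 0
G14 = G4 OR G5 = 0 OR 1 = 1
G15 = G14 AND G8 = 1 AND 1 = 1
G17 = G3 XOR G6 = 1 XOR 0 = 1

G8 = 1  G10 = 0  G15 = 1  G17 = 1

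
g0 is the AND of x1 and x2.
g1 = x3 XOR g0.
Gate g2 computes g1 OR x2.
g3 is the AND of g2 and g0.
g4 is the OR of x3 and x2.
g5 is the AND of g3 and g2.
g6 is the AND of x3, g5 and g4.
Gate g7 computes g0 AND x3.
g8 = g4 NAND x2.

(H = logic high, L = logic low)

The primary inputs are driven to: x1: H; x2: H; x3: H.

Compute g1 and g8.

g1 = L; g8 = L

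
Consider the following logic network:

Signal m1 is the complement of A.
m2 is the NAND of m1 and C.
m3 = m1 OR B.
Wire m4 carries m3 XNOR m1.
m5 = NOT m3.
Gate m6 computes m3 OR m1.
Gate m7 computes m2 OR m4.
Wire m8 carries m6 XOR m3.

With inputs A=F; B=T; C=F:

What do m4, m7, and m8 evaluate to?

m4 = T, m7 = T, m8 = F

m1 = NOT A = NOT F = T
m2 = m1 NAND C = T NAND F = T
m3 = m1 OR B = T OR T = T
m4 = m3 XNOR m1 = T XNOR T = T
m6 = m3 OR m1 = T OR T = T
m7 = m2 OR m4 = T OR T = T
m8 = m6 XOR m3 = T XOR T = F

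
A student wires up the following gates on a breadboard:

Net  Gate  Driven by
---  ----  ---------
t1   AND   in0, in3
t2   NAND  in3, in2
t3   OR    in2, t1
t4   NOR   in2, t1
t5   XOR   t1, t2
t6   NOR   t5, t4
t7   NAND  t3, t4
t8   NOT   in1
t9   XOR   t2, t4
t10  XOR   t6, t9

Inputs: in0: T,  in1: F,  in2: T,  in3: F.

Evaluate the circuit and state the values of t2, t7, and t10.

t1 = in0 AND in3 = T AND F = F
t2 = in3 NAND in2 = F NAND T = T
t3 = in2 OR t1 = T OR F = T
t4 = in2 NOR t1 = T NOR F = F
t5 = t1 XOR t2 = F XOR T = T
t6 = t5 NOR t4 = T NOR F = F
t7 = t3 NAND t4 = T NAND F = T
t9 = t2 XOR t4 = T XOR F = T
t10 = t6 XOR t9 = F XOR T = T

t2 = T, t7 = T, t10 = T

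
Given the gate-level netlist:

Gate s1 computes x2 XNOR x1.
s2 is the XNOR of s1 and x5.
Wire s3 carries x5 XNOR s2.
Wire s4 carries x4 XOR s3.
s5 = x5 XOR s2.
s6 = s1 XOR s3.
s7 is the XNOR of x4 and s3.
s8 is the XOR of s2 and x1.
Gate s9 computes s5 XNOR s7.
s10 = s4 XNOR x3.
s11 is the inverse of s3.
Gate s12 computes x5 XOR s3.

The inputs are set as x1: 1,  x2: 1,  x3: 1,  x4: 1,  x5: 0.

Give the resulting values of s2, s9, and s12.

s1 = x2 XNOR x1 = 1 XNOR 1 = 1
s2 = s1 XNOR x5 = 1 XNOR 0 = 0
s3 = x5 XNOR s2 = 0 XNOR 0 = 1
s5 = x5 XOR s2 = 0 XOR 0 = 0
s7 = x4 XNOR s3 = 1 XNOR 1 = 1
s9 = s5 XNOR s7 = 0 XNOR 1 = 0
s12 = x5 XOR s3 = 0 XOR 1 = 1

s2 = 0; s9 = 0; s12 = 1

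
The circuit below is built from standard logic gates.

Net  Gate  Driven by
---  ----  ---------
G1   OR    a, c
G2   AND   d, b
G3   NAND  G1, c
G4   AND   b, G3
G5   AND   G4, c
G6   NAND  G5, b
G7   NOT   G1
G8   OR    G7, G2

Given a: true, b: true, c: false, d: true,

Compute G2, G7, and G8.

G2 = true, G7 = false, G8 = true

G1 = a OR c = true OR false = true
G2 = d AND b = true AND true = true
G7 = NOT G1 = NOT true = false
G8 = G7 OR G2 = false OR true = true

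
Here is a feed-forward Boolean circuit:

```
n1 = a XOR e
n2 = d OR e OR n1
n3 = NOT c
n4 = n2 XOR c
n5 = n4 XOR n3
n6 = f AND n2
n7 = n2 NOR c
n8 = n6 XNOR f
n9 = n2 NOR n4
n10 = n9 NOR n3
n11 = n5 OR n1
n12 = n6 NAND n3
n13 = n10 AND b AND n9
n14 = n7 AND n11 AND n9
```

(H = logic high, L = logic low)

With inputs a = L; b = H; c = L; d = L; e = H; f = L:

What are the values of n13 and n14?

n13 = L, n14 = L

n1 = a XOR e = L XOR H = H
n2 = d OR e OR n1 = L OR H OR H = H
n3 = NOT c = NOT L = H
n4 = n2 XOR c = H XOR L = H
n5 = n4 XOR n3 = H XOR H = L
n7 = n2 NOR c = H NOR L = L
n9 = n2 NOR n4 = H NOR H = L
n10 = n9 NOR n3 = L NOR H = L
n11 = n5 OR n1 = L OR H = H
n13 = n10 AND b AND n9 = L AND H AND L = L
n14 = n7 AND n11 AND n9 = L AND H AND L = L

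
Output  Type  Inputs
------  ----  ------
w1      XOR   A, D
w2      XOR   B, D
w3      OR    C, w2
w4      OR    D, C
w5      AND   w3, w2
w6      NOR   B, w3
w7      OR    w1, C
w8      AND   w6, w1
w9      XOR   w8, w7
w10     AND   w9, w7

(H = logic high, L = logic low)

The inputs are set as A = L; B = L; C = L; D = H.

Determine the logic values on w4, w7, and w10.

w1 = A XOR D = L XOR H = H
w2 = B XOR D = L XOR H = H
w3 = C OR w2 = L OR H = H
w4 = D OR C = H OR L = H
w6 = B NOR w3 = L NOR H = L
w7 = w1 OR C = H OR L = H
w8 = w6 AND w1 = L AND H = L
w9 = w8 XOR w7 = L XOR H = H
w10 = w9 AND w7 = H AND H = H

w4 = H; w7 = H; w10 = H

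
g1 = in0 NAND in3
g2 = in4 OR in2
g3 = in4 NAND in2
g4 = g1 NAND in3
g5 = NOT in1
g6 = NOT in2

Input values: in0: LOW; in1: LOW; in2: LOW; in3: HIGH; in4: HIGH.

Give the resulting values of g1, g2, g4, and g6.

g1 = in0 NAND in3 = LOW NAND HIGH = HIGH
g2 = in4 OR in2 = HIGH OR LOW = HIGH
g4 = g1 NAND in3 = HIGH NAND HIGH = LOW
g6 = NOT in2 = NOT LOW = HIGH

g1 = HIGH; g2 = HIGH; g4 = LOW; g6 = HIGH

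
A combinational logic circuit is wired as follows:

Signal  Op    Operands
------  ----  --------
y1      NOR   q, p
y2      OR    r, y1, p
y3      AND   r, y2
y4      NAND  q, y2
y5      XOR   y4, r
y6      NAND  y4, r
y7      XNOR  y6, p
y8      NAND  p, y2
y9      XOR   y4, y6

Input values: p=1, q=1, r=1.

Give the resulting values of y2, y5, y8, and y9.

y1 = q NOR p = 1 NOR 1 = 0
y2 = r OR y1 OR p = 1 OR 0 OR 1 = 1
y4 = q NAND y2 = 1 NAND 1 = 0
y5 = y4 XOR r = 0 XOR 1 = 1
y6 = y4 NAND r = 0 NAND 1 = 1
y8 = p NAND y2 = 1 NAND 1 = 0
y9 = y4 XOR y6 = 0 XOR 1 = 1

y2 = 1  y5 = 1  y8 = 0  y9 = 1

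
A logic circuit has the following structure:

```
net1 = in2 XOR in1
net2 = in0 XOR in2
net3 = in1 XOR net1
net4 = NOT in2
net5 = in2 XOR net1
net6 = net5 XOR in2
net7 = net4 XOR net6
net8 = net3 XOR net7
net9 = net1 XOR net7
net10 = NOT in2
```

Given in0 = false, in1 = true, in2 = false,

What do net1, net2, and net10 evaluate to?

net1 = in2 XOR in1 = false XOR true = true
net2 = in0 XOR in2 = false XOR false = false
net10 = NOT in2 = NOT false = true

net1 = true  net2 = false  net10 = true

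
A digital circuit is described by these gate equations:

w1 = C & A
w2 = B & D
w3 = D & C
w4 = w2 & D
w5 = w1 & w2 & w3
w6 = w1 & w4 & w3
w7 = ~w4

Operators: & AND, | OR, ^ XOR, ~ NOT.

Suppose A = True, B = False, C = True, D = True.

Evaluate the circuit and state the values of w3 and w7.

w2 = B AND D = False AND True = False
w3 = D AND C = True AND True = True
w4 = w2 AND D = False AND True = False
w7 = NOT w4 = NOT False = True

w3 = True, w7 = True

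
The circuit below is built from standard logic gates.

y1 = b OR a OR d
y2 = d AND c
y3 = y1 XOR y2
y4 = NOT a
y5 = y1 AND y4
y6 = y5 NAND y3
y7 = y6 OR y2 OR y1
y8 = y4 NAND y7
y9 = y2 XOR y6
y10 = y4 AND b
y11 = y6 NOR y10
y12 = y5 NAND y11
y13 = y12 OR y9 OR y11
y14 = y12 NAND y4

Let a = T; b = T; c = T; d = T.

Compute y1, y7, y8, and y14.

y1 = b OR a OR d = T OR T OR T = T
y2 = d AND c = T AND T = T
y3 = y1 XOR y2 = T XOR T = F
y4 = NOT a = NOT T = F
y5 = y1 AND y4 = T AND F = F
y6 = y5 NAND y3 = F NAND F = T
y7 = y6 OR y2 OR y1 = T OR T OR T = T
y8 = y4 NAND y7 = F NAND T = T
y10 = y4 AND b = F AND T = F
y11 = y6 NOR y10 = T NOR F = F
y12 = y5 NAND y11 = F NAND F = T
y14 = y12 NAND y4 = T NAND F = T

y1 = T, y7 = T, y8 = T, y14 = T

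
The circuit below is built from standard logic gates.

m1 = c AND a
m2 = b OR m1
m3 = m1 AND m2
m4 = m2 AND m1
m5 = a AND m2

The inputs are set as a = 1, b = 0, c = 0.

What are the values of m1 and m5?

m1 = 0; m5 = 0

m1 = c AND a = 0 AND 1 = 0
m2 = b OR m1 = 0 OR 0 = 0
m5 = a AND m2 = 1 AND 0 = 0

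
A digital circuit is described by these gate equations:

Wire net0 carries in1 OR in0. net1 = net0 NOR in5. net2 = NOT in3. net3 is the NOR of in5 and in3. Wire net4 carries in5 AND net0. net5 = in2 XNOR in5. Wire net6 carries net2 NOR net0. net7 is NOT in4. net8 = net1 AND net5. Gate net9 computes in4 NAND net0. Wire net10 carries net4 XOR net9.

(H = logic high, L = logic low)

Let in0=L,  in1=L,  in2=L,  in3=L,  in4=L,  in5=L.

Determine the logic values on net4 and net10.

net4 = L, net10 = H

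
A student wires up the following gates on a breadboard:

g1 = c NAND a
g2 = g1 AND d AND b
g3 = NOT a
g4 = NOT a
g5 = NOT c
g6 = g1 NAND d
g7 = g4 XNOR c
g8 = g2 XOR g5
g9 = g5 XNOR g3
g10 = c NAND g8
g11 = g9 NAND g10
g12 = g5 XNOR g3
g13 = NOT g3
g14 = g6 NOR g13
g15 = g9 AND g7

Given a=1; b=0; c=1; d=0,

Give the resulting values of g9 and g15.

g9 = 1  g15 = 0

g3 = NOT a = NOT 1 = 0
g4 = NOT a = NOT 1 = 0
g5 = NOT c = NOT 1 = 0
g7 = g4 XNOR c = 0 XNOR 1 = 0
g9 = g5 XNOR g3 = 0 XNOR 0 = 1
g15 = g9 AND g7 = 1 AND 0 = 0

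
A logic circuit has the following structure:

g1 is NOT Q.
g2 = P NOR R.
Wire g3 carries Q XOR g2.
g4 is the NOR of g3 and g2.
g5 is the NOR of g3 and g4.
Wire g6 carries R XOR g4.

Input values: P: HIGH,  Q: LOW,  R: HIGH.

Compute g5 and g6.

g5 = LOW; g6 = LOW

g2 = P NOR R = HIGH NOR HIGH = LOW
g3 = Q XOR g2 = LOW XOR LOW = LOW
g4 = g3 NOR g2 = LOW NOR LOW = HIGH
g5 = g3 NOR g4 = LOW NOR HIGH = LOW
g6 = R XOR g4 = HIGH XOR HIGH = LOW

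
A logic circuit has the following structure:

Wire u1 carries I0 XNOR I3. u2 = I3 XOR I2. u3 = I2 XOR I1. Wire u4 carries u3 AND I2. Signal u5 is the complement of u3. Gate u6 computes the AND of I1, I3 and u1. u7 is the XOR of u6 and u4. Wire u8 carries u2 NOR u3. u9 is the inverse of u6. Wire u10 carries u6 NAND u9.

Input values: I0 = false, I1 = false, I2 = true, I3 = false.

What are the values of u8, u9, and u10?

u8 = false; u9 = true; u10 = true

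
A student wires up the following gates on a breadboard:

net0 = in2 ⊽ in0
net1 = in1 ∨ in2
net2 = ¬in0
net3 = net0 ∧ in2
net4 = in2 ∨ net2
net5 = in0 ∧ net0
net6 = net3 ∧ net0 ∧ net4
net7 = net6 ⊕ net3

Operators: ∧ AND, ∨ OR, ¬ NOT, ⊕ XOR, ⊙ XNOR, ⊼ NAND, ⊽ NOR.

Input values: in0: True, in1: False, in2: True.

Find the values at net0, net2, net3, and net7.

net0 = in2 NOR in0 = True NOR True = False
net2 = NOT in0 = NOT True = False
net3 = net0 AND in2 = False AND True = False
net4 = in2 OR net2 = True OR False = True
net6 = net3 AND net0 AND net4 = False AND False AND True = False
net7 = net6 XOR net3 = False XOR False = False

net0 = False; net2 = False; net3 = False; net7 = False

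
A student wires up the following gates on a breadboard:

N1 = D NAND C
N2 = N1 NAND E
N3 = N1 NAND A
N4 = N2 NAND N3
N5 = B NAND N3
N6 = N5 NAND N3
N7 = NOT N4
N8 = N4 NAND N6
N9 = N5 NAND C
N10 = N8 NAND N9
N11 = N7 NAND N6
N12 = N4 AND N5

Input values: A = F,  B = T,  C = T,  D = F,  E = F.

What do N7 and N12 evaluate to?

N7 = T  N12 = F

N1 = D NAND C = F NAND T = T
N2 = N1 NAND E = T NAND F = T
N3 = N1 NAND A = T NAND F = T
N4 = N2 NAND N3 = T NAND T = F
N5 = B NAND N3 = T NAND T = F
N7 = NOT N4 = NOT F = T
N12 = N4 AND N5 = F AND F = F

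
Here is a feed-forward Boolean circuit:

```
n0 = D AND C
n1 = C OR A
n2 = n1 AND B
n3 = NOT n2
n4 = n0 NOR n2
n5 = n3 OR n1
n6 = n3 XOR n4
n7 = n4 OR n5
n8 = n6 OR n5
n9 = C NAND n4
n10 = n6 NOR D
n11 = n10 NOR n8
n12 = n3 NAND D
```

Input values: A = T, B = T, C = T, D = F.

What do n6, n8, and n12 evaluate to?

n0 = D AND C = F AND T = F
n1 = C OR A = T OR T = T
n2 = n1 AND B = T AND T = T
n3 = NOT n2 = NOT T = F
n4 = n0 NOR n2 = F NOR T = F
n5 = n3 OR n1 = F OR T = T
n6 = n3 XOR n4 = F XOR F = F
n8 = n6 OR n5 = F OR T = T
n12 = n3 NAND D = F NAND F = T

n6 = F, n8 = T, n12 = T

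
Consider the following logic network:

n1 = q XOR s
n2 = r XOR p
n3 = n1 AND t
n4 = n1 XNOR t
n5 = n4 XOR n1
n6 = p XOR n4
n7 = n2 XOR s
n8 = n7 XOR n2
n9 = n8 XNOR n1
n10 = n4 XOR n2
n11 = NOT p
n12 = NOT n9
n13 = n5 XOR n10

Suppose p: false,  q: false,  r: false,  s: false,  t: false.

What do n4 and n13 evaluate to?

n4 = true, n13 = false

n1 = q XOR s = false XOR false = false
n2 = r XOR p = false XOR false = false
n4 = n1 XNOR t = false XNOR false = true
n5 = n4 XOR n1 = true XOR false = true
n10 = n4 XOR n2 = true XOR false = true
n13 = n5 XOR n10 = true XOR true = false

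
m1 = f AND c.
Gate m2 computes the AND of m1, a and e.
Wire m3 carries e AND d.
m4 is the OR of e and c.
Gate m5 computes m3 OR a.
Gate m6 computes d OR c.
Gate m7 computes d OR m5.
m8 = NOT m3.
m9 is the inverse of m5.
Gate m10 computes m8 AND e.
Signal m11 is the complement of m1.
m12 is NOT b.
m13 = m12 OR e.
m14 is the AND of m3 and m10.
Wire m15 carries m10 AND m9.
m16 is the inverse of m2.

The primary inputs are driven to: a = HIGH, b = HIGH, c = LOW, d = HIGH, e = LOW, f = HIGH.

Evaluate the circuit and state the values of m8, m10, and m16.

m1 = f AND c = HIGH AND LOW = LOW
m2 = m1 AND a AND e = LOW AND HIGH AND LOW = LOW
m3 = e AND d = LOW AND HIGH = LOW
m8 = NOT m3 = NOT LOW = HIGH
m10 = m8 AND e = HIGH AND LOW = LOW
m16 = NOT m2 = NOT LOW = HIGH

m8 = HIGH, m10 = LOW, m16 = HIGH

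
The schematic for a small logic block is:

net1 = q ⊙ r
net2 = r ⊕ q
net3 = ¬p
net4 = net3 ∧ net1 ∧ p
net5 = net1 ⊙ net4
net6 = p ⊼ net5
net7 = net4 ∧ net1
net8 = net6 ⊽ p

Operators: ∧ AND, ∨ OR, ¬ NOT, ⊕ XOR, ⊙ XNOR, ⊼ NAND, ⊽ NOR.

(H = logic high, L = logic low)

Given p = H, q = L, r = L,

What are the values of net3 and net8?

net1 = q XNOR r = L XNOR L = H
net3 = NOT p = NOT H = L
net4 = net3 AND net1 AND p = L AND H AND H = L
net5 = net1 XNOR net4 = H XNOR L = L
net6 = p NAND net5 = H NAND L = H
net8 = net6 NOR p = H NOR H = L

net3 = L  net8 = L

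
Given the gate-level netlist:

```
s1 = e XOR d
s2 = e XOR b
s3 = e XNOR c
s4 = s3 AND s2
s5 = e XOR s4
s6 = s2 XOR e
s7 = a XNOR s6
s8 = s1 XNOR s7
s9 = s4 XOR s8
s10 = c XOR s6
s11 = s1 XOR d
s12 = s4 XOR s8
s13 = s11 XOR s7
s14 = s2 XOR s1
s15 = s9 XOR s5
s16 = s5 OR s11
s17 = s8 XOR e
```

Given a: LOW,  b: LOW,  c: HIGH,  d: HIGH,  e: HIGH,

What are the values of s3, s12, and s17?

s3 = HIGH; s12 = HIGH; s17 = HIGH

s1 = e XOR d = HIGH XOR HIGH = LOW
s2 = e XOR b = HIGH XOR LOW = HIGH
s3 = e XNOR c = HIGH XNOR HIGH = HIGH
s4 = s3 AND s2 = HIGH AND HIGH = HIGH
s6 = s2 XOR e = HIGH XOR HIGH = LOW
s7 = a XNOR s6 = LOW XNOR LOW = HIGH
s8 = s1 XNOR s7 = LOW XNOR HIGH = LOW
s12 = s4 XOR s8 = HIGH XOR LOW = HIGH
s17 = s8 XOR e = LOW XOR HIGH = HIGH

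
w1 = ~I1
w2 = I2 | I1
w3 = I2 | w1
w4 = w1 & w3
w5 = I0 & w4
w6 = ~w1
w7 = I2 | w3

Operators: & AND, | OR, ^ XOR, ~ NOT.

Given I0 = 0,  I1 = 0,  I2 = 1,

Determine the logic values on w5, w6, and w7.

w5 = 0, w6 = 0, w7 = 1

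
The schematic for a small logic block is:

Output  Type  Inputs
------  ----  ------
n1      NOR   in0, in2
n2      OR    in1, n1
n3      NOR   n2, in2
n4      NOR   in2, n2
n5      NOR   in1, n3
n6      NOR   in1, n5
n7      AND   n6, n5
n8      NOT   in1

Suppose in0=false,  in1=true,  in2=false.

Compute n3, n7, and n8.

n3 = false; n7 = false; n8 = false

n1 = in0 NOR in2 = false NOR false = true
n2 = in1 OR n1 = true OR true = true
n3 = n2 NOR in2 = true NOR false = false
n5 = in1 NOR n3 = true NOR false = false
n6 = in1 NOR n5 = true NOR false = false
n7 = n6 AND n5 = false AND false = false
n8 = NOT in1 = NOT true = false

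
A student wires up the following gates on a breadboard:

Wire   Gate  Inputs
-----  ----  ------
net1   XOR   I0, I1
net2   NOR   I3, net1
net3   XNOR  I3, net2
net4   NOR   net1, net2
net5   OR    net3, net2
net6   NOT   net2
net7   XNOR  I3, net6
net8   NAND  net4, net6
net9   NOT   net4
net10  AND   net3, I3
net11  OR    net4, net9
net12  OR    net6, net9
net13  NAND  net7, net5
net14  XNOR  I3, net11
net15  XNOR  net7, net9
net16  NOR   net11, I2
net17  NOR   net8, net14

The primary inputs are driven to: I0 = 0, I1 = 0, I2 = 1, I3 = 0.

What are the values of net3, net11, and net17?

net3 = 0; net11 = 1; net17 = 0

net1 = I0 XOR I1 = 0 XOR 0 = 0
net2 = I3 NOR net1 = 0 NOR 0 = 1
net3 = I3 XNOR net2 = 0 XNOR 1 = 0
net4 = net1 NOR net2 = 0 NOR 1 = 0
net6 = NOT net2 = NOT 1 = 0
net8 = net4 NAND net6 = 0 NAND 0 = 1
net9 = NOT net4 = NOT 0 = 1
net11 = net4 OR net9 = 0 OR 1 = 1
net14 = I3 XNOR net11 = 0 XNOR 1 = 0
net17 = net8 NOR net14 = 1 NOR 0 = 0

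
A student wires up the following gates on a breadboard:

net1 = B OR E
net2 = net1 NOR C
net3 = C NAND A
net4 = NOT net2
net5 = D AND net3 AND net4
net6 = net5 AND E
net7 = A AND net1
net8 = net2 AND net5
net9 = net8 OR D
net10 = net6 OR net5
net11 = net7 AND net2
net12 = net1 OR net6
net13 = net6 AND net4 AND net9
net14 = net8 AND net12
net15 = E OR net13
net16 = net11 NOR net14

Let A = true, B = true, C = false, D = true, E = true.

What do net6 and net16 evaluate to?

net1 = B OR E = true OR true = true
net2 = net1 NOR C = true NOR false = false
net3 = C NAND A = false NAND true = true
net4 = NOT net2 = NOT false = true
net5 = D AND net3 AND net4 = true AND true AND true = true
net6 = net5 AND E = true AND true = true
net7 = A AND net1 = true AND true = true
net8 = net2 AND net5 = false AND true = false
net11 = net7 AND net2 = true AND false = false
net12 = net1 OR net6 = true OR true = true
net14 = net8 AND net12 = false AND true = false
net16 = net11 NOR net14 = false NOR false = true

net6 = true, net16 = true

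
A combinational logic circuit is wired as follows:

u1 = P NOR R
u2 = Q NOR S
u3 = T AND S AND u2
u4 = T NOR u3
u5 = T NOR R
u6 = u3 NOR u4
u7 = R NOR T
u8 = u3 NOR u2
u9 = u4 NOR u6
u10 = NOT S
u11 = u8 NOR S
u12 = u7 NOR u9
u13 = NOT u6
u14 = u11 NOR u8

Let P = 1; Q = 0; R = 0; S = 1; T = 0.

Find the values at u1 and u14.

u1 = 0  u14 = 0

u1 = P NOR R = 1 NOR 0 = 0
u2 = Q NOR S = 0 NOR 1 = 0
u3 = T AND S AND u2 = 0 AND 1 AND 0 = 0
u8 = u3 NOR u2 = 0 NOR 0 = 1
u11 = u8 NOR S = 1 NOR 1 = 0
u14 = u11 NOR u8 = 0 NOR 1 = 0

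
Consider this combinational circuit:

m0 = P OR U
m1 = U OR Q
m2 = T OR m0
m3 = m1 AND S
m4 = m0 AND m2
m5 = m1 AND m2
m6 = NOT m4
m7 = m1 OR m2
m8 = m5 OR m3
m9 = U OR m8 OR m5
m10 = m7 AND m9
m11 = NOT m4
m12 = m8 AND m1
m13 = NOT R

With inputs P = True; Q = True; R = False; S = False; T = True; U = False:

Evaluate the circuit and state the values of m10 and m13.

m0 = P OR U = True OR False = True
m1 = U OR Q = False OR True = True
m2 = T OR m0 = True OR True = True
m3 = m1 AND S = True AND False = False
m5 = m1 AND m2 = True AND True = True
m7 = m1 OR m2 = True OR True = True
m8 = m5 OR m3 = True OR False = True
m9 = U OR m8 OR m5 = False OR True OR True = True
m10 = m7 AND m9 = True AND True = True
m13 = NOT R = NOT False = True

m10 = True, m13 = True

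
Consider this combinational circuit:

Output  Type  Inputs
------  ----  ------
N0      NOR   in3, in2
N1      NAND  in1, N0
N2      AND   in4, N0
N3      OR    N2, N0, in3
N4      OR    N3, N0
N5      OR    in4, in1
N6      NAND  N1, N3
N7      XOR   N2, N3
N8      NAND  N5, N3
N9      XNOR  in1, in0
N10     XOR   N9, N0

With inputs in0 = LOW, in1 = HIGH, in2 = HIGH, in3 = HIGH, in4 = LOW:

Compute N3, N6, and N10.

N3 = HIGH; N6 = LOW; N10 = LOW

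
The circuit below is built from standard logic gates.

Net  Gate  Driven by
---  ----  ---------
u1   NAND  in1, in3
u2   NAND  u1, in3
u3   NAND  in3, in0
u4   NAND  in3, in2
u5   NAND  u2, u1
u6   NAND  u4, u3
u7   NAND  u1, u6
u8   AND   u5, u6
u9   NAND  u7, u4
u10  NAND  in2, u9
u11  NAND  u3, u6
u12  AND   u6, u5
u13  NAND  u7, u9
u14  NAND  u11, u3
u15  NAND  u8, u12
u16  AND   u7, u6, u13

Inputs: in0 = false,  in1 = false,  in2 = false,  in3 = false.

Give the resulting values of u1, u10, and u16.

u1 = in1 NAND in3 = false NAND false = true
u3 = in3 NAND in0 = false NAND false = true
u4 = in3 NAND in2 = false NAND false = true
u6 = u4 NAND u3 = true NAND true = false
u7 = u1 NAND u6 = true NAND false = true
u9 = u7 NAND u4 = true NAND true = false
u10 = in2 NAND u9 = false NAND false = true
u13 = u7 NAND u9 = true NAND false = true
u16 = u7 AND u6 AND u13 = true AND false AND true = false

u1 = true, u10 = true, u16 = false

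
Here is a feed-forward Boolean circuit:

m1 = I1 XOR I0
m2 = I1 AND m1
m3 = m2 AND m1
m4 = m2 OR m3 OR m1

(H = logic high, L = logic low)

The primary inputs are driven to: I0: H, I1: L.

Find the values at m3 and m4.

m1 = I1 XOR I0 = L XOR H = H
m2 = I1 AND m1 = L AND H = L
m3 = m2 AND m1 = L AND H = L
m4 = m2 OR m3 OR m1 = L OR L OR H = H

m3 = L, m4 = H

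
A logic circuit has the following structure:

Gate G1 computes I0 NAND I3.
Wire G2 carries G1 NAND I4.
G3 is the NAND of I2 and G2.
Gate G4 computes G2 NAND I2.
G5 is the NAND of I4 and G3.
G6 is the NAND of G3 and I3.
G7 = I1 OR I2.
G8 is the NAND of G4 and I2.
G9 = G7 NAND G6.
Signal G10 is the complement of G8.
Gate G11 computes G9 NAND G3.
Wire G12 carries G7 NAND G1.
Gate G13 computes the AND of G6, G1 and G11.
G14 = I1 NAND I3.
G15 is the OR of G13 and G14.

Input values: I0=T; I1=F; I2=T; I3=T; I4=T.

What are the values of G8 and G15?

G8 = T; G15 = T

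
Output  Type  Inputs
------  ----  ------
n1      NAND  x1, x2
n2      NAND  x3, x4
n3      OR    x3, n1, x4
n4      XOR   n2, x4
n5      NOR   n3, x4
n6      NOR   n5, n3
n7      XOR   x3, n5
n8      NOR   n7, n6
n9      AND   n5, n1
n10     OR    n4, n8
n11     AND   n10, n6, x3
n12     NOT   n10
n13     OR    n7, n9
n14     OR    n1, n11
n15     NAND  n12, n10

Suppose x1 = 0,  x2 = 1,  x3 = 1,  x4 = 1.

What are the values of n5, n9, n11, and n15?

n1 = x1 NAND x2 = 0 NAND 1 = 1
n2 = x3 NAND x4 = 1 NAND 1 = 0
n3 = x3 OR n1 OR x4 = 1 OR 1 OR 1 = 1
n4 = n2 XOR x4 = 0 XOR 1 = 1
n5 = n3 NOR x4 = 1 NOR 1 = 0
n6 = n5 NOR n3 = 0 NOR 1 = 0
n7 = x3 XOR n5 = 1 XOR 0 = 1
n8 = n7 NOR n6 = 1 NOR 0 = 0
n9 = n5 AND n1 = 0 AND 1 = 0
n10 = n4 OR n8 = 1 OR 0 = 1
n11 = n10 AND n6 AND x3 = 1 AND 0 AND 1 = 0
n12 = NOT n10 = NOT 1 = 0
n15 = n12 NAND n10 = 0 NAND 1 = 1

n5 = 0, n9 = 0, n11 = 0, n15 = 1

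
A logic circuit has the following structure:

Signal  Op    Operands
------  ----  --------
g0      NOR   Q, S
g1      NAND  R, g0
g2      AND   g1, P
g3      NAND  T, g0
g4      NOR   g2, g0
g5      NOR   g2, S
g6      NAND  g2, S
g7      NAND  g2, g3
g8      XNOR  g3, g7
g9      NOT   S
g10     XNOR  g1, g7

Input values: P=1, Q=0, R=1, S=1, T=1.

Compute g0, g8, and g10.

g0 = 0  g8 = 0  g10 = 0

g0 = Q NOR S = 0 NOR 1 = 0
g1 = R NAND g0 = 1 NAND 0 = 1
g2 = g1 AND P = 1 AND 1 = 1
g3 = T NAND g0 = 1 NAND 0 = 1
g7 = g2 NAND g3 = 1 NAND 1 = 0
g8 = g3 XNOR g7 = 1 XNOR 0 = 0
g10 = g1 XNOR g7 = 1 XNOR 0 = 0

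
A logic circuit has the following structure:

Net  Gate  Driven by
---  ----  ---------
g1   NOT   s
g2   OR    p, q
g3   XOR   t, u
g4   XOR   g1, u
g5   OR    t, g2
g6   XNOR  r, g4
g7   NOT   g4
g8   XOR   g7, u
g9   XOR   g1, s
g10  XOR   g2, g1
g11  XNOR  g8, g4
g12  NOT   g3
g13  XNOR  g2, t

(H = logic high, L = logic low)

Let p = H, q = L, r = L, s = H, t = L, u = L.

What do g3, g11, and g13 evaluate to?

g3 = L; g11 = L; g13 = L

g1 = NOT s = NOT H = L
g2 = p OR q = H OR L = H
g3 = t XOR u = L XOR L = L
g4 = g1 XOR u = L XOR L = L
g7 = NOT g4 = NOT L = H
g8 = g7 XOR u = H XOR L = H
g11 = g8 XNOR g4 = H XNOR L = L
g13 = g2 XNOR t = H XNOR L = L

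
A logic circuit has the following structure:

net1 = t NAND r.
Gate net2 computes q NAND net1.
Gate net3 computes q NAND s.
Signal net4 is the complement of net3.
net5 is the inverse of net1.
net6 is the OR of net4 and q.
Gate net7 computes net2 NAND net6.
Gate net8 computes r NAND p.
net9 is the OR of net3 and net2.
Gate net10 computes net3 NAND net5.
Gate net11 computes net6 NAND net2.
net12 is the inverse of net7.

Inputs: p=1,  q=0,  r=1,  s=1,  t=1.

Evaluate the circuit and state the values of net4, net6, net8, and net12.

net4 = 0, net6 = 0, net8 = 0, net12 = 0

net1 = t NAND r = 1 NAND 1 = 0
net2 = q NAND net1 = 0 NAND 0 = 1
net3 = q NAND s = 0 NAND 1 = 1
net4 = NOT net3 = NOT 1 = 0
net6 = net4 OR q = 0 OR 0 = 0
net7 = net2 NAND net6 = 1 NAND 0 = 1
net8 = r NAND p = 1 NAND 1 = 0
net12 = NOT net7 = NOT 1 = 0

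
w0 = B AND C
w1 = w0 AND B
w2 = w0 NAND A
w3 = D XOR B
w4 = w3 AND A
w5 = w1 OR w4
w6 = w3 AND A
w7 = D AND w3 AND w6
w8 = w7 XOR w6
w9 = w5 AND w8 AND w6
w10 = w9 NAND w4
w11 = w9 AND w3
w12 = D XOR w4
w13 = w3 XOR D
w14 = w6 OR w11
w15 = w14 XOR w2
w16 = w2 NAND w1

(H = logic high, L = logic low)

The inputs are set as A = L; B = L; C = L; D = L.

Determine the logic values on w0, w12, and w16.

w0 = B AND C = L AND L = L
w1 = w0 AND B = L AND L = L
w2 = w0 NAND A = L NAND L = H
w3 = D XOR B = L XOR L = L
w4 = w3 AND A = L AND L = L
w12 = D XOR w4 = L XOR L = L
w16 = w2 NAND w1 = H NAND L = H

w0 = L, w12 = L, w16 = H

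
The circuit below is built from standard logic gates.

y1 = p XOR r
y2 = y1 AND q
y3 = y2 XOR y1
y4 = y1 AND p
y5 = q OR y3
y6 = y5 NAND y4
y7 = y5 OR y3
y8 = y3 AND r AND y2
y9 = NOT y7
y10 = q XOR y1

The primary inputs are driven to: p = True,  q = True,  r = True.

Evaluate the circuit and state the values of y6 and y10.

y1 = p XOR r = True XOR True = False
y2 = y1 AND q = False AND True = False
y3 = y2 XOR y1 = False XOR False = False
y4 = y1 AND p = False AND True = False
y5 = q OR y3 = True OR False = True
y6 = y5 NAND y4 = True NAND False = True
y10 = q XOR y1 = True XOR False = True

y6 = True; y10 = True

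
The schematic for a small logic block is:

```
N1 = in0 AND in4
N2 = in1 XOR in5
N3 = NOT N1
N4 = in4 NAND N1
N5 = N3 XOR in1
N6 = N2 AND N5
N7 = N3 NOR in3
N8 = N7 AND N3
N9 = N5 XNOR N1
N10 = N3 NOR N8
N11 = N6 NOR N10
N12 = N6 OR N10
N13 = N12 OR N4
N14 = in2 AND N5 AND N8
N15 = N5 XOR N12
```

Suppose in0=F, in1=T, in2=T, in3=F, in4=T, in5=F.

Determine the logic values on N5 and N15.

N1 = in0 AND in4 = F AND T = F
N2 = in1 XOR in5 = T XOR F = T
N3 = NOT N1 = NOT F = T
N5 = N3 XOR in1 = T XOR T = F
N6 = N2 AND N5 = T AND F = F
N7 = N3 NOR in3 = T NOR F = F
N8 = N7 AND N3 = F AND T = F
N10 = N3 NOR N8 = T NOR F = F
N12 = N6 OR N10 = F OR F = F
N15 = N5 XOR N12 = F XOR F = F

N5 = F; N15 = F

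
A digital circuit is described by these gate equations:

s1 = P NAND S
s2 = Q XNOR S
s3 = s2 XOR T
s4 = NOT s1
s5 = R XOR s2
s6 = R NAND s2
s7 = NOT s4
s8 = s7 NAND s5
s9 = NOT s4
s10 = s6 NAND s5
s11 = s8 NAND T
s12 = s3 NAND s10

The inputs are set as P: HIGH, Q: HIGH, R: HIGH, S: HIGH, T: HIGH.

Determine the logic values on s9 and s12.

s1 = P NAND S = HIGH NAND HIGH = LOW
s2 = Q XNOR S = HIGH XNOR HIGH = HIGH
s3 = s2 XOR T = HIGH XOR HIGH = LOW
s4 = NOT s1 = NOT LOW = HIGH
s5 = R XOR s2 = HIGH XOR HIGH = LOW
s6 = R NAND s2 = HIGH NAND HIGH = LOW
s9 = NOT s4 = NOT HIGH = LOW
s10 = s6 NAND s5 = LOW NAND LOW = HIGH
s12 = s3 NAND s10 = LOW NAND HIGH = HIGH

s9 = LOW, s12 = HIGH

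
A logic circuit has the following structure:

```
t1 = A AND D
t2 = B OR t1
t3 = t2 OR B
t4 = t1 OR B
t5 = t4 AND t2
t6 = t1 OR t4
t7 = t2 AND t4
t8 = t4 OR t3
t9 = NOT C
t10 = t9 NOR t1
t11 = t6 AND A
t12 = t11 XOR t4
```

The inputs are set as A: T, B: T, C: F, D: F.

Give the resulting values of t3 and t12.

t3 = T, t12 = F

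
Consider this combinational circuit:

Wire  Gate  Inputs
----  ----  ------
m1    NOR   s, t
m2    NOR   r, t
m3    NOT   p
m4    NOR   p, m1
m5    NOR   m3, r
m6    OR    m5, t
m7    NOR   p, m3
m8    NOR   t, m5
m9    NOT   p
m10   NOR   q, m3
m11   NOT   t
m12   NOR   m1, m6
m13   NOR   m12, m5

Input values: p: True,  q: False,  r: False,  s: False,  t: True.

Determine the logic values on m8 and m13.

m8 = False  m13 = False

m1 = s NOR t = False NOR True = False
m3 = NOT p = NOT True = False
m5 = m3 NOR r = False NOR False = True
m6 = m5 OR t = True OR True = True
m8 = t NOR m5 = True NOR True = False
m12 = m1 NOR m6 = False NOR True = False
m13 = m12 NOR m5 = False NOR True = False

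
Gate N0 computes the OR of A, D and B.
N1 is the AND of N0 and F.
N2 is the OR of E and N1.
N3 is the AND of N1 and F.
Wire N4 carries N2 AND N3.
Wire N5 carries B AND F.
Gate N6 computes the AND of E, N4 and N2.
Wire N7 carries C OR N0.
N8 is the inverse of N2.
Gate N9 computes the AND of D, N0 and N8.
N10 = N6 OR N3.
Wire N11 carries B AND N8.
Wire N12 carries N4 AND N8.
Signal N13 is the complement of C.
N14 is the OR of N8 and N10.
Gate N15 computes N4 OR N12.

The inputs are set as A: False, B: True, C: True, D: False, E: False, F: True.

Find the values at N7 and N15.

N7 = True, N15 = True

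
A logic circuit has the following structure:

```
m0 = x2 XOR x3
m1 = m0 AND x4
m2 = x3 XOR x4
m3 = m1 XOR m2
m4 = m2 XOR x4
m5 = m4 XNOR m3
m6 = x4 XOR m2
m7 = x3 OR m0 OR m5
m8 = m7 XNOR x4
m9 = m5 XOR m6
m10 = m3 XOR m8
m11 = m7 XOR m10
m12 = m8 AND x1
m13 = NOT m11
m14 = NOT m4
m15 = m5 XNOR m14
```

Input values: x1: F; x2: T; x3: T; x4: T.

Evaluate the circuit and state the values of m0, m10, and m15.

m0 = x2 XOR x3 = T XOR T = F
m1 = m0 AND x4 = F AND T = F
m2 = x3 XOR x4 = T XOR T = F
m3 = m1 XOR m2 = F XOR F = F
m4 = m2 XOR x4 = F XOR T = T
m5 = m4 XNOR m3 = T XNOR F = F
m7 = x3 OR m0 OR m5 = T OR F OR F = T
m8 = m7 XNOR x4 = T XNOR T = T
m10 = m3 XOR m8 = F XOR T = T
m14 = NOT m4 = NOT T = F
m15 = m5 XNOR m14 = F XNOR F = T

m0 = F; m10 = T; m15 = T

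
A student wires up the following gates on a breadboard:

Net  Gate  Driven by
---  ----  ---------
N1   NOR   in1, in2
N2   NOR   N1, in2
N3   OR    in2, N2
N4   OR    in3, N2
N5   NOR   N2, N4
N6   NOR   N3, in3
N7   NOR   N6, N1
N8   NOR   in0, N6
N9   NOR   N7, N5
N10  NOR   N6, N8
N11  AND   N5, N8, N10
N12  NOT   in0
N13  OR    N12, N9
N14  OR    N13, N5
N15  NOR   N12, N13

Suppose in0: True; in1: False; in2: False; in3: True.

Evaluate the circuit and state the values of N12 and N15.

N1 = in1 NOR in2 = False NOR False = True
N2 = N1 NOR in2 = True NOR False = False
N3 = in2 OR N2 = False OR False = False
N4 = in3 OR N2 = True OR False = True
N5 = N2 NOR N4 = False NOR True = False
N6 = N3 NOR in3 = False NOR True = False
N7 = N6 NOR N1 = False NOR True = False
N9 = N7 NOR N5 = False NOR False = True
N12 = NOT in0 = NOT True = False
N13 = N12 OR N9 = False OR True = True
N15 = N12 NOR N13 = False NOR True = False

N12 = False, N15 = False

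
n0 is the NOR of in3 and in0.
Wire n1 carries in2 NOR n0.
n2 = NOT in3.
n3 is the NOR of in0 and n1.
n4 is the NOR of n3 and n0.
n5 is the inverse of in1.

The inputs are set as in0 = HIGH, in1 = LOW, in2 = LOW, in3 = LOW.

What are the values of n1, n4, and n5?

n0 = in3 NOR in0 = LOW NOR HIGH = LOW
n1 = in2 NOR n0 = LOW NOR LOW = HIGH
n3 = in0 NOR n1 = HIGH NOR HIGH = LOW
n4 = n3 NOR n0 = LOW NOR LOW = HIGH
n5 = NOT in1 = NOT LOW = HIGH

n1 = HIGH  n4 = HIGH  n5 = HIGH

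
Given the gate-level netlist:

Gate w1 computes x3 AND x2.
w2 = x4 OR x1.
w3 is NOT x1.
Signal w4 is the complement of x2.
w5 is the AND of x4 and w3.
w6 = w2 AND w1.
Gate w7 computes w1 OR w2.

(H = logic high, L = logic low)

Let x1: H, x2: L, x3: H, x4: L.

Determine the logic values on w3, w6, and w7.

w3 = L; w6 = L; w7 = H

w1 = x3 AND x2 = H AND L = L
w2 = x4 OR x1 = L OR H = H
w3 = NOT x1 = NOT H = L
w6 = w2 AND w1 = H AND L = L
w7 = w1 OR w2 = L OR H = H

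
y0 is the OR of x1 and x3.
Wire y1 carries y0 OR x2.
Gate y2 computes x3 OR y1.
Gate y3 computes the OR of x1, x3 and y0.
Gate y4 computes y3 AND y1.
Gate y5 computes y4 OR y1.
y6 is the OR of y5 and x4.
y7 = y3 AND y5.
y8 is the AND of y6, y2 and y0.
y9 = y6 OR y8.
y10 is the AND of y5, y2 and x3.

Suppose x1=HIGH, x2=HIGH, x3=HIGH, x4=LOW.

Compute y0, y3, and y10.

y0 = HIGH  y3 = HIGH  y10 = HIGH

y0 = x1 OR x3 = HIGH OR HIGH = HIGH
y1 = y0 OR x2 = HIGH OR HIGH = HIGH
y2 = x3 OR y1 = HIGH OR HIGH = HIGH
y3 = x1 OR x3 OR y0 = HIGH OR HIGH OR HIGH = HIGH
y4 = y3 AND y1 = HIGH AND HIGH = HIGH
y5 = y4 OR y1 = HIGH OR HIGH = HIGH
y10 = y5 AND y2 AND x3 = HIGH AND HIGH AND HIGH = HIGH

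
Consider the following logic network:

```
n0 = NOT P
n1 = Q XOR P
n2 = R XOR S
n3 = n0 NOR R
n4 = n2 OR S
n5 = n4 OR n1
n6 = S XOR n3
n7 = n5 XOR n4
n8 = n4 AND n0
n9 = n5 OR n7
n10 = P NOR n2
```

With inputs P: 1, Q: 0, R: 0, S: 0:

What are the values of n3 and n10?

n0 = NOT P = NOT 1 = 0
n2 = R XOR S = 0 XOR 0 = 0
n3 = n0 NOR R = 0 NOR 0 = 1
n10 = P NOR n2 = 1 NOR 0 = 0

n3 = 1, n10 = 0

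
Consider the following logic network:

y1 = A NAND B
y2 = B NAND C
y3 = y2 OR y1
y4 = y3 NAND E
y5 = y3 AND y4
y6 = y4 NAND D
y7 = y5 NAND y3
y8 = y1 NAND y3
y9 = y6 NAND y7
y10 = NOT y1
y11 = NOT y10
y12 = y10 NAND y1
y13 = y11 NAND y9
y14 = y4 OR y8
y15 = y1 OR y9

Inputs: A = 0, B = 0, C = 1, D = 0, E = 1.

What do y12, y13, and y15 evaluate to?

y1 = A NAND B = 0 NAND 0 = 1
y2 = B NAND C = 0 NAND 1 = 1
y3 = y2 OR y1 = 1 OR 1 = 1
y4 = y3 NAND E = 1 NAND 1 = 0
y5 = y3 AND y4 = 1 AND 0 = 0
y6 = y4 NAND D = 0 NAND 0 = 1
y7 = y5 NAND y3 = 0 NAND 1 = 1
y9 = y6 NAND y7 = 1 NAND 1 = 0
y10 = NOT y1 = NOT 1 = 0
y11 = NOT y10 = NOT 0 = 1
y12 = y10 NAND y1 = 0 NAND 1 = 1
y13 = y11 NAND y9 = 1 NAND 0 = 1
y15 = y1 OR y9 = 1 OR 0 = 1

y12 = 1, y13 = 1, y15 = 1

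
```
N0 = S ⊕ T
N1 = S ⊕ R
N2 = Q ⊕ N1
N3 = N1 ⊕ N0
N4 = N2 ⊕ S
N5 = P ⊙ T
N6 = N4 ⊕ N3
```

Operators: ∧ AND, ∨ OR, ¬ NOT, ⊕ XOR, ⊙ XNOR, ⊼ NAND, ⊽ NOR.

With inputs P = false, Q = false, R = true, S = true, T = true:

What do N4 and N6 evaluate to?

N4 = true, N6 = true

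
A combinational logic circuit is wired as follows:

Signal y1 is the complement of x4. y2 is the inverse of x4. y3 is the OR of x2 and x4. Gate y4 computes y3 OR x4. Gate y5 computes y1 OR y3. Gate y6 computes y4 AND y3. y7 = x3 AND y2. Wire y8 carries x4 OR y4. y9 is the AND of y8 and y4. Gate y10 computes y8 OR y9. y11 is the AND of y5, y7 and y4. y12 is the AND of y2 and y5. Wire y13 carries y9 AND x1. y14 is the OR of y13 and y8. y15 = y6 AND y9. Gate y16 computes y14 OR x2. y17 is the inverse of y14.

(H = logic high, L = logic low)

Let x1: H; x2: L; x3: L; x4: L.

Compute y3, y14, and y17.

y3 = L; y14 = L; y17 = H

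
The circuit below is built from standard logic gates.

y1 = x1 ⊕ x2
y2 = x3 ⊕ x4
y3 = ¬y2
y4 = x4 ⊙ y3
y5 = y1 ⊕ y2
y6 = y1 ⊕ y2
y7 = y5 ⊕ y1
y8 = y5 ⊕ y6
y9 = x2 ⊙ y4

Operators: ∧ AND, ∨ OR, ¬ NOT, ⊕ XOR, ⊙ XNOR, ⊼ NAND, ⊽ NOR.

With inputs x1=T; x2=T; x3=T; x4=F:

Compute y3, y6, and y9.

y1 = x1 XOR x2 = T XOR T = F
y2 = x3 XOR x4 = T XOR F = T
y3 = NOT y2 = NOT T = F
y4 = x4 XNOR y3 = F XNOR F = T
y6 = y1 XOR y2 = F XOR T = T
y9 = x2 XNOR y4 = T XNOR T = T

y3 = F  y6 = T  y9 = T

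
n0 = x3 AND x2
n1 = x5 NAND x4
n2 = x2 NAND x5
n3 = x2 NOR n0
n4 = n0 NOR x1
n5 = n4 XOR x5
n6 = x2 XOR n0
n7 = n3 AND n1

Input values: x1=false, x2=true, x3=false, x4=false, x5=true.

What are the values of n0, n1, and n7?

n0 = false, n1 = true, n7 = false

n0 = x3 AND x2 = false AND true = false
n1 = x5 NAND x4 = true NAND false = true
n3 = x2 NOR n0 = true NOR false = false
n7 = n3 AND n1 = false AND true = false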